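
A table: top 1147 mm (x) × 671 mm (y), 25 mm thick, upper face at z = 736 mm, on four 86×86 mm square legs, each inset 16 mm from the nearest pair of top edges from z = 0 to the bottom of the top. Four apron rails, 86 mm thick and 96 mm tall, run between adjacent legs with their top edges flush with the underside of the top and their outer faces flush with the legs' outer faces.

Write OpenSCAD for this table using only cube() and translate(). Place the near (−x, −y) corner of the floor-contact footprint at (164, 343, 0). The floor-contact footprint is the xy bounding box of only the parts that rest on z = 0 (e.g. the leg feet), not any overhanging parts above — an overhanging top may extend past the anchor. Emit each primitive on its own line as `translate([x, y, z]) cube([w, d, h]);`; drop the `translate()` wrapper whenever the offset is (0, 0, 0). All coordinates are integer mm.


translate([148, 327, 711]) cube([1147, 671, 25]);
translate([164, 343, 0]) cube([86, 86, 711]);
translate([1193, 343, 0]) cube([86, 86, 711]);
translate([164, 896, 0]) cube([86, 86, 711]);
translate([1193, 896, 0]) cube([86, 86, 711]);
translate([250, 343, 615]) cube([943, 86, 96]);
translate([250, 896, 615]) cube([943, 86, 96]);
translate([164, 429, 615]) cube([86, 467, 96]);
translate([1193, 429, 615]) cube([86, 467, 96]);


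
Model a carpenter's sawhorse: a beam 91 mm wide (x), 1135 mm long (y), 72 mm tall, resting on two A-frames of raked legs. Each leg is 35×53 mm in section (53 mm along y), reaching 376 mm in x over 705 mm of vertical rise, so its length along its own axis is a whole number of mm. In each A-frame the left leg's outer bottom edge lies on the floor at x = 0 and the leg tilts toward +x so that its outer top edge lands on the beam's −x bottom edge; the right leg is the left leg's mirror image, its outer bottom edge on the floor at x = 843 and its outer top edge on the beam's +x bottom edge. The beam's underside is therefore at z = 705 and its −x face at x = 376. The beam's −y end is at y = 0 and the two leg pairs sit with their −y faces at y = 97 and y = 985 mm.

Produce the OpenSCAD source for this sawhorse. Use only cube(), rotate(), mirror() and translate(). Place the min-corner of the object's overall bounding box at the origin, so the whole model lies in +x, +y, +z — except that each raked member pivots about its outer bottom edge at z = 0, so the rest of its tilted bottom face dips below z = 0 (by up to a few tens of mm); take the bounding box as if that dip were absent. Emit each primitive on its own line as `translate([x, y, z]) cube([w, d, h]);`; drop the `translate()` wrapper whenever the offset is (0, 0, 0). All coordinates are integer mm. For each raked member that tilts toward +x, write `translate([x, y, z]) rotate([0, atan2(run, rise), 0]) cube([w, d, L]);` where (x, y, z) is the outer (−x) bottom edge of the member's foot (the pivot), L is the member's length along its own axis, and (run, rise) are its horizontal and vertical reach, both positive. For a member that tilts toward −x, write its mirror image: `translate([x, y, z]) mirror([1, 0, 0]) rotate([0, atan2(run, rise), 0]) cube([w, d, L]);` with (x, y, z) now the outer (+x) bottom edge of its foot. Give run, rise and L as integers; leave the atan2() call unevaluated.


translate([376, 0, 705]) cube([91, 1135, 72]);
translate([0, 97, 0]) rotate([0, atan2(376, 705), 0]) cube([35, 53, 799]);
translate([843, 97, 0]) mirror([1, 0, 0]) rotate([0, atan2(376, 705), 0]) cube([35, 53, 799]);
translate([0, 985, 0]) rotate([0, atan2(376, 705), 0]) cube([35, 53, 799]);
translate([843, 985, 0]) mirror([1, 0, 0]) rotate([0, atan2(376, 705), 0]) cube([35, 53, 799]);


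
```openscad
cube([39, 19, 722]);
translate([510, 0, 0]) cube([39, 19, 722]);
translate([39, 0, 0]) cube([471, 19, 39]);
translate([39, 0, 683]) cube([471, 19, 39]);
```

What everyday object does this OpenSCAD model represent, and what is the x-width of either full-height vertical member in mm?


A picture frame. The border width is 39 mm.

Four thin pieces enclosing a rectangular opening — a picture frame. The two full-height stiles are 722 mm tall; the top rail sits at z = 683 and is 39 mm tall, so the border above the opening is 722 − 683 = 39 mm, matching the stile x-width.


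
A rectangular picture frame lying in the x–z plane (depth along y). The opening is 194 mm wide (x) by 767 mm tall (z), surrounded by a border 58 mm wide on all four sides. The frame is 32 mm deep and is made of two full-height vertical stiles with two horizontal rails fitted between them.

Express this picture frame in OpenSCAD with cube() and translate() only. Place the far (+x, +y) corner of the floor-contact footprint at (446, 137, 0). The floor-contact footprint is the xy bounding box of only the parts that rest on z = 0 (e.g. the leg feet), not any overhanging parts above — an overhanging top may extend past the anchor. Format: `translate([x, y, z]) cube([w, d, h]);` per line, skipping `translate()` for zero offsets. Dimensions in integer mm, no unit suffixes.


translate([136, 105, 0]) cube([58, 32, 883]);
translate([388, 105, 0]) cube([58, 32, 883]);
translate([194, 105, 0]) cube([194, 32, 58]);
translate([194, 105, 825]) cube([194, 32, 58]);


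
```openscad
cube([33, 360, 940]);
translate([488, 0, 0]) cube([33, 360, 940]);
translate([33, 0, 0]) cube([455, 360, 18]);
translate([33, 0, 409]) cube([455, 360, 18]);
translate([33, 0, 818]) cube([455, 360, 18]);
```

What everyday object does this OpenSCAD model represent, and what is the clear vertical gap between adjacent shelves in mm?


A bookshelf. The clear shelf gap is 391 mm.

Two tall side panels with 3 horizontal boards between them — a bookshelf. The first two shelf undersides are at z = 0 and z = 409; with shelf thickness 18, the clear gap is 409 − 0 − 18 = 391 mm.


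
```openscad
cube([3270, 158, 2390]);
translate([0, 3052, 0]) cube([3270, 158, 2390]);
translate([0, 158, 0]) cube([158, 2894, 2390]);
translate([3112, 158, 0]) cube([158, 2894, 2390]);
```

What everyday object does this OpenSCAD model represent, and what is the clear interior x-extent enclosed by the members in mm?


A house (or room) frame. The interior width is 2954 mm.

Four 2390 mm walls enclosing a rectangle with no floor or roof — a room or house frame. Outside width is 3270 mm and wall thickness is 158 mm, so the interior width is 3270 − 2 × 158 = 2954 mm.


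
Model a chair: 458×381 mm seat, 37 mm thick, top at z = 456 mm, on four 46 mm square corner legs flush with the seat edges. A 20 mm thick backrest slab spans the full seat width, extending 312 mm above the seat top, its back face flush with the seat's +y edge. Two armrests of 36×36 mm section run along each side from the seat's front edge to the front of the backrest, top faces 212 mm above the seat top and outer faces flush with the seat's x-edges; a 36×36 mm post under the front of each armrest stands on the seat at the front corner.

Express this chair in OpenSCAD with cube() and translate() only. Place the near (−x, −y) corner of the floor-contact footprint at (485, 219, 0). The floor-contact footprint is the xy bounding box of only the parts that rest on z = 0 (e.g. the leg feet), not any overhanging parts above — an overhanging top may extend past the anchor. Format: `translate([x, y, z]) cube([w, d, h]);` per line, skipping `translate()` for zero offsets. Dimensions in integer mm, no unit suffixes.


translate([485, 219, 419]) cube([458, 381, 37]);
translate([485, 219, 0]) cube([46, 46, 419]);
translate([897, 219, 0]) cube([46, 46, 419]);
translate([485, 554, 0]) cube([46, 46, 419]);
translate([897, 554, 0]) cube([46, 46, 419]);
translate([485, 580, 456]) cube([458, 20, 312]);
translate([485, 219, 632]) cube([36, 361, 36]);
translate([907, 219, 632]) cube([36, 361, 36]);
translate([485, 219, 456]) cube([36, 36, 176]);
translate([907, 219, 456]) cube([36, 36, 176]);


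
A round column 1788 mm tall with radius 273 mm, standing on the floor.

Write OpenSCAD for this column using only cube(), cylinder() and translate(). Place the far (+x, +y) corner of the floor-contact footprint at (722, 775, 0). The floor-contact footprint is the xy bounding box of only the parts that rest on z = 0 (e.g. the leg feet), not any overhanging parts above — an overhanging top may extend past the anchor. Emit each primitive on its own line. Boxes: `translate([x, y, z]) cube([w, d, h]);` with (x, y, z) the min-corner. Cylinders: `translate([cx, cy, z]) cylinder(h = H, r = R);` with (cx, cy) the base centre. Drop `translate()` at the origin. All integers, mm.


translate([449, 502, 0]) cylinder(h = 1788, r = 273);


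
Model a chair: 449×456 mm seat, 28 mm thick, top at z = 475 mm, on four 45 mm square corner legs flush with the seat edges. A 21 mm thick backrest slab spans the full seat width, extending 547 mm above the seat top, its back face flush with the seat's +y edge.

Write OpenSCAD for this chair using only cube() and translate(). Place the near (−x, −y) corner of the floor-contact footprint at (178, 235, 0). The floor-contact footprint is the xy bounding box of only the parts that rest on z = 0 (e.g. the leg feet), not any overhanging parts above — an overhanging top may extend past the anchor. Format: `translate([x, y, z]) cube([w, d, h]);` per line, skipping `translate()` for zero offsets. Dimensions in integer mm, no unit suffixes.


translate([178, 235, 447]) cube([449, 456, 28]);
translate([178, 235, 0]) cube([45, 45, 447]);
translate([582, 235, 0]) cube([45, 45, 447]);
translate([178, 646, 0]) cube([45, 45, 447]);
translate([582, 646, 0]) cube([45, 45, 447]);
translate([178, 670, 475]) cube([449, 21, 547]);


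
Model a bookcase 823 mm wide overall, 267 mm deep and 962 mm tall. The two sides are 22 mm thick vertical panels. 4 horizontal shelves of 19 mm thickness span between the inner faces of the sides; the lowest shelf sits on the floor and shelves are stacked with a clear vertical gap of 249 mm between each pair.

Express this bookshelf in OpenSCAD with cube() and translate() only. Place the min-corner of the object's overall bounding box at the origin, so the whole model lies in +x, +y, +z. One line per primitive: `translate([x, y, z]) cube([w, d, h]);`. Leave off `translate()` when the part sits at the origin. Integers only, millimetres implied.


cube([22, 267, 962]);
translate([801, 0, 0]) cube([22, 267, 962]);
translate([22, 0, 0]) cube([779, 267, 19]);
translate([22, 0, 268]) cube([779, 267, 19]);
translate([22, 0, 536]) cube([779, 267, 19]);
translate([22, 0, 804]) cube([779, 267, 19]);


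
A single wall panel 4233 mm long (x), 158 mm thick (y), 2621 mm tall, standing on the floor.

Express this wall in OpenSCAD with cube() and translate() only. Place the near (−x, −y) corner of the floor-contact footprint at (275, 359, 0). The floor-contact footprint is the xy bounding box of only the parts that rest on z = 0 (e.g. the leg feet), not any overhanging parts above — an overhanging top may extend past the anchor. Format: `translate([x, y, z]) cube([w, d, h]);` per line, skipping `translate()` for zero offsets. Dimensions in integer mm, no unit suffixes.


translate([275, 359, 0]) cube([4233, 158, 2621]);


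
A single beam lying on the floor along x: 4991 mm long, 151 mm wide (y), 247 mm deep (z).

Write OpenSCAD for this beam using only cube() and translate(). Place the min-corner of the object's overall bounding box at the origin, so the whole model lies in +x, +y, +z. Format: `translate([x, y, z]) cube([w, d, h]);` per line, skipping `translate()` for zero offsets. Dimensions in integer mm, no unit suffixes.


cube([4991, 151, 247]);


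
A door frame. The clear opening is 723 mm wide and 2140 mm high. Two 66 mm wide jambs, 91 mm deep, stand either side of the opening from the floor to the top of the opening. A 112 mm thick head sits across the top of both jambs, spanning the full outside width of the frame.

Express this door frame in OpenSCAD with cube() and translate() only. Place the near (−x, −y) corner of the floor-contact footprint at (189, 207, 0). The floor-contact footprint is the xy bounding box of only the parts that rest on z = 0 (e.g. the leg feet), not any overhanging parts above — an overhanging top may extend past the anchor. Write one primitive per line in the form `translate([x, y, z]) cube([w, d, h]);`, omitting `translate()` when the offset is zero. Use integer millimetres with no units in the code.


translate([189, 207, 0]) cube([66, 91, 2140]);
translate([978, 207, 0]) cube([66, 91, 2140]);
translate([189, 207, 2140]) cube([855, 91, 112]);


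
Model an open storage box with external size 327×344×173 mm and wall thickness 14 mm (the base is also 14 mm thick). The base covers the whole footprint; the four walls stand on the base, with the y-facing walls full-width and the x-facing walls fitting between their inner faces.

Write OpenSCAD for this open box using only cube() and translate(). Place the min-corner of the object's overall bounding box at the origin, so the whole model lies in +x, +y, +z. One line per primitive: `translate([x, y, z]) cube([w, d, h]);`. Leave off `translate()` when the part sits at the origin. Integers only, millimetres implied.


cube([327, 344, 14]);
translate([0, 0, 14]) cube([327, 14, 159]);
translate([0, 330, 14]) cube([327, 14, 159]);
translate([0, 14, 14]) cube([14, 316, 159]);
translate([313, 14, 14]) cube([14, 316, 159]);


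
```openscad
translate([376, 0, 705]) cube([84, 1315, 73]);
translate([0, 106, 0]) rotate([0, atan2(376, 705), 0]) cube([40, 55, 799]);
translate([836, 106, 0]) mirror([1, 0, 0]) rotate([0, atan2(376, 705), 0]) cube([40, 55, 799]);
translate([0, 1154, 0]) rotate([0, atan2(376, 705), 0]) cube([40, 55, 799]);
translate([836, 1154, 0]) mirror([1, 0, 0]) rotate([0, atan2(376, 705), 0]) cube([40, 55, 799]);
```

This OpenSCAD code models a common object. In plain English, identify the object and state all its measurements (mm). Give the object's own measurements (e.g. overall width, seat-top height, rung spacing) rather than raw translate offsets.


A sawhorse. A 84×1315×73 mm beam (x, y, z) sits on two A-frame leg pairs. Each pair is two raked legs of 40×55 mm section (55 mm along y) splaying symmetrically in x. Each leg rises 705 mm vertically over 376 mm of horizontal reach and is 799 mm long along its own axis. Every leg's outer bottom edge rests on the floor and its outer top edge meets a bottom edge of the beam — the left legs (tilting toward +x) meet the beam's −x bottom edge, the right legs (their mirror images, tilting toward −x) meet its +x bottom edge — so the leg tops tuck under the beam, the beam's underside is 705 mm above the floor, and the feet are 836 mm apart outside-to-outside with the beam centred between them. The two leg pairs are set in 106 mm from either end of the beam.


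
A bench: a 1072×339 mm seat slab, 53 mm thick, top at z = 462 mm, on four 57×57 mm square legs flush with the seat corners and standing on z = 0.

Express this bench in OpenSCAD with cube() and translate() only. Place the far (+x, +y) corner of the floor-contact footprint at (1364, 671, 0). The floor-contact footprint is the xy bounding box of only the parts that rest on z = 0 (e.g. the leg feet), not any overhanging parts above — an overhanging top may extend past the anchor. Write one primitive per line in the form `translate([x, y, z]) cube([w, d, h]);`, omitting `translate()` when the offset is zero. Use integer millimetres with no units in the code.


translate([292, 332, 409]) cube([1072, 339, 53]);
translate([292, 332, 0]) cube([57, 57, 409]);
translate([292, 614, 0]) cube([57, 57, 409]);
translate([1307, 332, 0]) cube([57, 57, 409]);
translate([1307, 614, 0]) cube([57, 57, 409]);


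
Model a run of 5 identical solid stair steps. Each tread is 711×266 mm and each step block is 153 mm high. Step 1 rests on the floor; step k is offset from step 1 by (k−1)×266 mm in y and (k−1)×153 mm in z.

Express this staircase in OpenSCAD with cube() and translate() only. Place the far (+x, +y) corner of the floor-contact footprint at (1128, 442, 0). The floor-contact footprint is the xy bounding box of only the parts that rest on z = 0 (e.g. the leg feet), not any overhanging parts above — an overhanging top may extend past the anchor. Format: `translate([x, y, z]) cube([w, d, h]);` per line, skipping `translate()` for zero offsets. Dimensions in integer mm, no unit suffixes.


translate([417, 176, 0]) cube([711, 266, 153]);
translate([417, 442, 153]) cube([711, 266, 153]);
translate([417, 708, 306]) cube([711, 266, 153]);
translate([417, 974, 459]) cube([711, 266, 153]);
translate([417, 1240, 612]) cube([711, 266, 153]);


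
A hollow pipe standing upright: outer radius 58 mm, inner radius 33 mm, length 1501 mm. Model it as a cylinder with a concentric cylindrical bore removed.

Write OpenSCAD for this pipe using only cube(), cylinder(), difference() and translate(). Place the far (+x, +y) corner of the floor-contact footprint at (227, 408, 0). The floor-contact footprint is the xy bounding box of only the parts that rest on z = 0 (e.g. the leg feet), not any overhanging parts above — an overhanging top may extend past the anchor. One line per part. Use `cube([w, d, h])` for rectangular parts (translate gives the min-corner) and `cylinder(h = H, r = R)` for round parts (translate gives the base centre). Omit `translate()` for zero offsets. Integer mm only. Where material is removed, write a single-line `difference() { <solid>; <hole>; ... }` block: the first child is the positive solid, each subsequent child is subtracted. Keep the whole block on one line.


difference() { translate([169, 350, 0]) cylinder(h = 1501, r = 58); translate([169, 350, 0]) cylinder(h = 1501, r = 33); }


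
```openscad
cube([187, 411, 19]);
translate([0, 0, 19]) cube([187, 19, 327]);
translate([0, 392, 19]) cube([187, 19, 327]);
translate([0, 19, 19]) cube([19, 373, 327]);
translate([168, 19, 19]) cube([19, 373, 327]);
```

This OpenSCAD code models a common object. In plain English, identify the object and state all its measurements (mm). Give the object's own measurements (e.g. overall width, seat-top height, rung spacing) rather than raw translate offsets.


An open-topped rectangular box: outside dimensions 187×411×346 mm, with a uniform wall and base thickness of 19 mm. The base is a full 187×411 slab on the floor; four walls sit on top of the base. The front and back walls (the −y and +y sides) span the full width; the two side walls fit between them.


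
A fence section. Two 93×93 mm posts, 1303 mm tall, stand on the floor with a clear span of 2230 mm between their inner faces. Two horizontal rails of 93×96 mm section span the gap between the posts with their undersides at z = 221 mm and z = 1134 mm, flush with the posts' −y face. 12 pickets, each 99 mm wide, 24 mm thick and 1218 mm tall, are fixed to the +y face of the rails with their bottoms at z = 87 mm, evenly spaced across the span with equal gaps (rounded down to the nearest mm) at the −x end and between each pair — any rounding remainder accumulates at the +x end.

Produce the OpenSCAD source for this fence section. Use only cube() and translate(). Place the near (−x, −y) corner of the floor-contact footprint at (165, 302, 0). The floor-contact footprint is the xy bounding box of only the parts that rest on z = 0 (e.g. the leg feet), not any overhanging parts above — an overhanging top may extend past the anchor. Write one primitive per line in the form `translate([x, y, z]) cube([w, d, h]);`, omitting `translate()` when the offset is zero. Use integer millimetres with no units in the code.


translate([165, 302, 0]) cube([93, 93, 1303]);
translate([2488, 302, 0]) cube([93, 93, 1303]);
translate([258, 302, 221]) cube([2230, 93, 96]);
translate([258, 302, 1134]) cube([2230, 93, 96]);
translate([338, 395, 87]) cube([99, 24, 1218]);
translate([517, 395, 87]) cube([99, 24, 1218]);
translate([696, 395, 87]) cube([99, 24, 1218]);
translate([875, 395, 87]) cube([99, 24, 1218]);
translate([1054, 395, 87]) cube([99, 24, 1218]);
translate([1233, 395, 87]) cube([99, 24, 1218]);
translate([1412, 395, 87]) cube([99, 24, 1218]);
translate([1591, 395, 87]) cube([99, 24, 1218]);
translate([1770, 395, 87]) cube([99, 24, 1218]);
translate([1949, 395, 87]) cube([99, 24, 1218]);
translate([2128, 395, 87]) cube([99, 24, 1218]);
translate([2307, 395, 87]) cube([99, 24, 1218]);


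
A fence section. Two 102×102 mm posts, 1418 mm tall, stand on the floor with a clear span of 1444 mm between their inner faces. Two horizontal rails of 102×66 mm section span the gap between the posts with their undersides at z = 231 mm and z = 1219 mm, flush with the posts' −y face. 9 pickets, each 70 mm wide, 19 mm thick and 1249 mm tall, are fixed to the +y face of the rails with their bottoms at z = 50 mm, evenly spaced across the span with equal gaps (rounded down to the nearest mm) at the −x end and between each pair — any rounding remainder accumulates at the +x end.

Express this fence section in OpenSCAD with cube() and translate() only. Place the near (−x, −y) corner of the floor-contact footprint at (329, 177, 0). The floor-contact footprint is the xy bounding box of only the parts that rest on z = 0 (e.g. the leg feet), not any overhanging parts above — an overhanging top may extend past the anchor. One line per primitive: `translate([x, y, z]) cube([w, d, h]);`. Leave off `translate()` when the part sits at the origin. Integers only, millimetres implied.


translate([329, 177, 0]) cube([102, 102, 1418]);
translate([1875, 177, 0]) cube([102, 102, 1418]);
translate([431, 177, 231]) cube([1444, 102, 66]);
translate([431, 177, 1219]) cube([1444, 102, 66]);
translate([512, 279, 50]) cube([70, 19, 1249]);
translate([663, 279, 50]) cube([70, 19, 1249]);
translate([814, 279, 50]) cube([70, 19, 1249]);
translate([965, 279, 50]) cube([70, 19, 1249]);
translate([1116, 279, 50]) cube([70, 19, 1249]);
translate([1267, 279, 50]) cube([70, 19, 1249]);
translate([1418, 279, 50]) cube([70, 19, 1249]);
translate([1569, 279, 50]) cube([70, 19, 1249]);
translate([1720, 279, 50]) cube([70, 19, 1249]);


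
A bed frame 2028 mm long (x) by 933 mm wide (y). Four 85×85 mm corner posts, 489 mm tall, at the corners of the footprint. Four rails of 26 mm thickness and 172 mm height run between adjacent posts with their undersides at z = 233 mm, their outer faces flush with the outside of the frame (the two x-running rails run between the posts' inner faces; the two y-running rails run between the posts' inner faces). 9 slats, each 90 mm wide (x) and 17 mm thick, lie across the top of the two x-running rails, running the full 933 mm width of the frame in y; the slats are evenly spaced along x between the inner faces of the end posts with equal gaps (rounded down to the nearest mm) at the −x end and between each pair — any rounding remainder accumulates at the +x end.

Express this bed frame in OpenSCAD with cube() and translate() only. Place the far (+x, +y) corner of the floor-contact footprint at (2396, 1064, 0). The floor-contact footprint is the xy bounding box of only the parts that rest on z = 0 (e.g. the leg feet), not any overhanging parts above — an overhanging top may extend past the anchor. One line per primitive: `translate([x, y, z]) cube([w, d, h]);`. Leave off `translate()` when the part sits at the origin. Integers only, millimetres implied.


translate([368, 131, 0]) cube([85, 85, 489]);
translate([368, 979, 0]) cube([85, 85, 489]);
translate([2311, 131, 0]) cube([85, 85, 489]);
translate([2311, 979, 0]) cube([85, 85, 489]);
translate([453, 131, 233]) cube([1858, 26, 172]);
translate([453, 1038, 233]) cube([1858, 26, 172]);
translate([368, 216, 233]) cube([26, 763, 172]);
translate([2370, 216, 233]) cube([26, 763, 172]);
translate([557, 131, 405]) cube([90, 933, 17]);
translate([751, 131, 405]) cube([90, 933, 17]);
translate([945, 131, 405]) cube([90, 933, 17]);
translate([1139, 131, 405]) cube([90, 933, 17]);
translate([1333, 131, 405]) cube([90, 933, 17]);
translate([1527, 131, 405]) cube([90, 933, 17]);
translate([1721, 131, 405]) cube([90, 933, 17]);
translate([1915, 131, 405]) cube([90, 933, 17]);
translate([2109, 131, 405]) cube([90, 933, 17]);


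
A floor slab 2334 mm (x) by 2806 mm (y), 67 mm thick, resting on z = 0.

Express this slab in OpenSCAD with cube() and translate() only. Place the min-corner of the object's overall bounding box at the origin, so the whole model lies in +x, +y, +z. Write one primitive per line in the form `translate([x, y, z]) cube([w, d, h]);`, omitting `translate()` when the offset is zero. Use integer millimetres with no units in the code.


cube([2334, 2806, 67]);


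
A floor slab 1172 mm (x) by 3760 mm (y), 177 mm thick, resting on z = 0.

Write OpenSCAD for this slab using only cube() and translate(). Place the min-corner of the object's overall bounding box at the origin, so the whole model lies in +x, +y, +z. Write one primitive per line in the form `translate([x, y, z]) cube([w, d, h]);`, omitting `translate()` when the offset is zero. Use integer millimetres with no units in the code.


cube([1172, 3760, 177]);


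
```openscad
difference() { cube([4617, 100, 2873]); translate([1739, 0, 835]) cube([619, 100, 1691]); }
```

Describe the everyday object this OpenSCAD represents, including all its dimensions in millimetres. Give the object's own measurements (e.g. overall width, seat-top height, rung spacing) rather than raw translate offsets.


A wall 4617 mm long (x), 100 mm thick (y), 2873 mm tall, with a rectangular window opening cut through it. The opening is 619 mm wide and 1691 mm tall; its sill is at z = 835 mm and its near (−x) edge is 1739 mm from the wall's −x end. The opening passes through the full wall thickness.


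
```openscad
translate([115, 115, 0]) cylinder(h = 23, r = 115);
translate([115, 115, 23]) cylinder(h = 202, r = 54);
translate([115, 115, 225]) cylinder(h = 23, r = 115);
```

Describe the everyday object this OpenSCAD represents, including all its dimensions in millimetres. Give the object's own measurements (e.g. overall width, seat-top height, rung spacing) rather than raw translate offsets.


A spool: two coaxial disc flanges of radius 115 mm and thickness 23 mm, joined by a core cylinder of radius 54 mm and height 202 mm. The lower flange rests on z = 0 and the three cylinders share a vertical axis.


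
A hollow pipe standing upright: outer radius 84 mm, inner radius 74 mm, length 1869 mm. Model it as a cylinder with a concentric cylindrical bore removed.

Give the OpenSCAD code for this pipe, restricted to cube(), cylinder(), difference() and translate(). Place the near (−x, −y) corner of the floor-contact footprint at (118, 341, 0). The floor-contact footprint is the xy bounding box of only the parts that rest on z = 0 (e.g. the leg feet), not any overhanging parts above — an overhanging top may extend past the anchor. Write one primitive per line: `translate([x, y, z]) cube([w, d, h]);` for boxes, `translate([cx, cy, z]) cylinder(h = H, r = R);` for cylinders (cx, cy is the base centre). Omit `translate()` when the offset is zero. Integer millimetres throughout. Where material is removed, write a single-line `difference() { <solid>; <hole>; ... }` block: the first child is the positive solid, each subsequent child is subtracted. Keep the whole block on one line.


difference() { translate([202, 425, 0]) cylinder(h = 1869, r = 84); translate([202, 425, 0]) cylinder(h = 1869, r = 74); }


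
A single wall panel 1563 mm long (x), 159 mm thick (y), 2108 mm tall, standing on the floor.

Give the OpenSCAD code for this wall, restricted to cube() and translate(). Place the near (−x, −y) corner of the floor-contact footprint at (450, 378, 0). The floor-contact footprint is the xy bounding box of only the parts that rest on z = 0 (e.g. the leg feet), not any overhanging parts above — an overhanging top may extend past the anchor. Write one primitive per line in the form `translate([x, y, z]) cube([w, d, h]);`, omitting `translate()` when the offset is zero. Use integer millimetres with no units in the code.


translate([450, 378, 0]) cube([1563, 159, 2108]);


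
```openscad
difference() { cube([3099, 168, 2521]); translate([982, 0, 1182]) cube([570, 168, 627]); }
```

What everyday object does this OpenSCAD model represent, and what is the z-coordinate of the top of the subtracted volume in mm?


A wall with a window opening. The window head height is 1809 mm.

A wall with a rectangular opening subtracted — a window. Sill at z = 1182, opening 627 mm tall, so the head is at 1182 + 627 = 1809 mm.


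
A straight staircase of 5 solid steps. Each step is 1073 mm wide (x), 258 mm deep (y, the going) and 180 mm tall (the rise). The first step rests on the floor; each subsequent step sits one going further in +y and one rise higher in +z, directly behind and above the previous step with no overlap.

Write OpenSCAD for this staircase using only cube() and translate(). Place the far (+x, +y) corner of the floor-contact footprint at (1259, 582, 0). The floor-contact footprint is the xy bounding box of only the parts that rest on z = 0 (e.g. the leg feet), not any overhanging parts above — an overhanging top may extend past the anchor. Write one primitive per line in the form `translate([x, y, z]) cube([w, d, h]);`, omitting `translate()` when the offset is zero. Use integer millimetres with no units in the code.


translate([186, 324, 0]) cube([1073, 258, 180]);
translate([186, 582, 180]) cube([1073, 258, 180]);
translate([186, 840, 360]) cube([1073, 258, 180]);
translate([186, 1098, 540]) cube([1073, 258, 180]);
translate([186, 1356, 720]) cube([1073, 258, 180]);


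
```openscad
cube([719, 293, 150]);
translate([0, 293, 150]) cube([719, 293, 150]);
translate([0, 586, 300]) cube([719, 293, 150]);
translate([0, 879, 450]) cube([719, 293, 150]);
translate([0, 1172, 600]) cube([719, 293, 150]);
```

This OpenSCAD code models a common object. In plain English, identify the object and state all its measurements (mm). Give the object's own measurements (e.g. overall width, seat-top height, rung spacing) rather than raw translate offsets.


A straight staircase of 5 solid steps. Each step is 719 mm wide (x), 293 mm deep (y, the going) and 150 mm tall (the rise). The first step rests on the floor; each subsequent step sits one going further in +y and one rise higher in +z, directly behind and above the previous step with no overlap.


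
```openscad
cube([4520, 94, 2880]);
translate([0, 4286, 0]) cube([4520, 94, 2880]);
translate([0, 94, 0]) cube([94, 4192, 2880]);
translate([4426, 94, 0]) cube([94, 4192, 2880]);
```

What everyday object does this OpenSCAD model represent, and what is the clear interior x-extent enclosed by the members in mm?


A house (or room) frame. The interior width is 4332 mm.

Four 2880 mm walls enclosing a rectangle with no floor or roof — a room or house frame. Outside width is 4520 mm and wall thickness is 94 mm, so the interior width is 4520 − 2 × 94 = 4332 mm.


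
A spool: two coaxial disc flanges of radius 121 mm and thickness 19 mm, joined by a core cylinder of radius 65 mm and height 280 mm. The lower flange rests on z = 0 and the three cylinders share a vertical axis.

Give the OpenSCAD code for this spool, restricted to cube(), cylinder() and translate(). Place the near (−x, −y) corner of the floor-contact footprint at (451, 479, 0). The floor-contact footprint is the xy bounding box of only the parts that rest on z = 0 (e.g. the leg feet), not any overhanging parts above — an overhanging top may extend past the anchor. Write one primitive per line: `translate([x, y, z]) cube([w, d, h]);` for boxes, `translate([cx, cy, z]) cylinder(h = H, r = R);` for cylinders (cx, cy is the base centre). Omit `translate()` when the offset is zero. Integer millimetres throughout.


translate([572, 600, 0]) cylinder(h = 19, r = 121);
translate([572, 600, 19]) cylinder(h = 280, r = 65);
translate([572, 600, 299]) cylinder(h = 19, r = 121);


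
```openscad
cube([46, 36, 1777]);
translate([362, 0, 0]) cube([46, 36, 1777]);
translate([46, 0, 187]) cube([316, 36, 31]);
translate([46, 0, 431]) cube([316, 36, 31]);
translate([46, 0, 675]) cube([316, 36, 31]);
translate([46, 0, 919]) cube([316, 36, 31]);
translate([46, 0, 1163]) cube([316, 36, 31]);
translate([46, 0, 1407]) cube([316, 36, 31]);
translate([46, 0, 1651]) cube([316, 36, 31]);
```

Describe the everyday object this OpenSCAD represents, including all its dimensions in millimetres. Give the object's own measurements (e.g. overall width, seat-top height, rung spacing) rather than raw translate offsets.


A straight ladder. Two 46×36 mm vertical rails, 1777 mm tall, stand 408 mm apart (outside-to-outside) with their front faces coplanar on the −y side. 7 rungs, each 36 mm deep and 31 mm tall, span between the inner faces of the rails, front faces flush with the rails. The lowest rung's underside is at z = 187 mm and rungs are spaced 244 mm apart (underside to underside).


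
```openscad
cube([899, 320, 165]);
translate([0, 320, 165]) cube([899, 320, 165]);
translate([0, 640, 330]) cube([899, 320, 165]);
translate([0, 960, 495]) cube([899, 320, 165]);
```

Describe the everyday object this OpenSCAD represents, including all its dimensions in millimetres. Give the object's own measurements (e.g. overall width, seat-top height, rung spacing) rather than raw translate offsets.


A straight staircase of 4 solid steps. Each step is 899 mm wide (x), 320 mm deep (y, the going) and 165 mm tall (the rise). The first step rests on the floor; each subsequent step sits one going further in +y and one rise higher in +z, directly behind and above the previous step with no overlap.


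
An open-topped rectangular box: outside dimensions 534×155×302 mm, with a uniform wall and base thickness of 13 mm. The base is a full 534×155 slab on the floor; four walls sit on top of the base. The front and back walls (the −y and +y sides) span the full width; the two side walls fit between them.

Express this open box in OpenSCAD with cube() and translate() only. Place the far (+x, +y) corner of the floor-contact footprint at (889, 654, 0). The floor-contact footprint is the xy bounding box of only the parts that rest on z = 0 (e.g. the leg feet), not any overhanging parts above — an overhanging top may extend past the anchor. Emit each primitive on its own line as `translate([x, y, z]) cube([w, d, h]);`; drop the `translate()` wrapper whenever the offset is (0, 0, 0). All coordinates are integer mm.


translate([355, 499, 0]) cube([534, 155, 13]);
translate([355, 499, 13]) cube([534, 13, 289]);
translate([355, 641, 13]) cube([534, 13, 289]);
translate([355, 512, 13]) cube([13, 129, 289]);
translate([876, 512, 13]) cube([13, 129, 289]);


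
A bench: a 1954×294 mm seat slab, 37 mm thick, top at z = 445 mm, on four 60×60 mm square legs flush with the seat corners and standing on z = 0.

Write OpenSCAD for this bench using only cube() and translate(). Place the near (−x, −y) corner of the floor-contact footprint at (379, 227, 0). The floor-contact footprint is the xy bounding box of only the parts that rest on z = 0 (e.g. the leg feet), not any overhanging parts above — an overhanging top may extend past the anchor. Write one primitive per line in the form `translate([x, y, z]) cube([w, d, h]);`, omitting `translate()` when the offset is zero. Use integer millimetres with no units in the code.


// leg_h = 445 − 37 = 408
translate([379, 227, 408]) cube([1954, 294, 37]);
translate([379, 227, 0]) cube([60, 60, 408]);
translate([379, 461, 0]) cube([60, 60, 408]);
translate([2273, 227, 0]) cube([60, 60, 408]);
translate([2273, 461, 0]) cube([60, 60, 408]);


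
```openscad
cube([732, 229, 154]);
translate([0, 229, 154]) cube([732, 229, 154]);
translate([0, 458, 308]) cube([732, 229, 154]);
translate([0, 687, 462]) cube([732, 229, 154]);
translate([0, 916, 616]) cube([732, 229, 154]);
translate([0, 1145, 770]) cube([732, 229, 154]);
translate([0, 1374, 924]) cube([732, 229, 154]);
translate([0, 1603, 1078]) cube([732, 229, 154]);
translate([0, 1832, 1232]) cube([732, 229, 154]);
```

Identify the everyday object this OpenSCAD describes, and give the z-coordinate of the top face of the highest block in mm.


A staircase. The total rise is 1386 mm.

9 identical blocks, each offset up and back from the previous — a staircase. Each step is 154 mm tall and there are 9 of them, so the total rise is 9 × 154 = 1386 mm.


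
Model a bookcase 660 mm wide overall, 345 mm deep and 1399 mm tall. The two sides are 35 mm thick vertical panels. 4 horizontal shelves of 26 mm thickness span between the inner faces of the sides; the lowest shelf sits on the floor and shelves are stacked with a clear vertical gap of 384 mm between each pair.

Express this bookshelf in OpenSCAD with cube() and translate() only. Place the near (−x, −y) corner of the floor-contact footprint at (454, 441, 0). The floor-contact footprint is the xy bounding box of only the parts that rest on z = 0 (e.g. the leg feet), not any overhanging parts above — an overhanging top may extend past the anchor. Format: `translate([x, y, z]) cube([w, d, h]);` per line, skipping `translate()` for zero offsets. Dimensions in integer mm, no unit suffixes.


translate([454, 441, 0]) cube([35, 345, 1399]);
translate([1079, 441, 0]) cube([35, 345, 1399]);
translate([489, 441, 0]) cube([590, 345, 26]);
translate([489, 441, 410]) cube([590, 345, 26]);
translate([489, 441, 820]) cube([590, 345, 26]);
translate([489, 441, 1230]) cube([590, 345, 26]);


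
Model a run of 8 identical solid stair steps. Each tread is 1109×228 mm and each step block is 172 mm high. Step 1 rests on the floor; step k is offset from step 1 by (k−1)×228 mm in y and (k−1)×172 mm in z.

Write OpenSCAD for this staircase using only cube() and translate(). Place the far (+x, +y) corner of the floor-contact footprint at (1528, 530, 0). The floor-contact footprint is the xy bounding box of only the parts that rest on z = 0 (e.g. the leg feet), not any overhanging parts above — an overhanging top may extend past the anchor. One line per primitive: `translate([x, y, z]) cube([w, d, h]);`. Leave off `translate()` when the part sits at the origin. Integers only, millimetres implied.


translate([419, 302, 0]) cube([1109, 228, 172]);
translate([419, 530, 172]) cube([1109, 228, 172]);
translate([419, 758, 344]) cube([1109, 228, 172]);
translate([419, 986, 516]) cube([1109, 228, 172]);
translate([419, 1214, 688]) cube([1109, 228, 172]);
translate([419, 1442, 860]) cube([1109, 228, 172]);
translate([419, 1670, 1032]) cube([1109, 228, 172]);
translate([419, 1898, 1204]) cube([1109, 228, 172]);


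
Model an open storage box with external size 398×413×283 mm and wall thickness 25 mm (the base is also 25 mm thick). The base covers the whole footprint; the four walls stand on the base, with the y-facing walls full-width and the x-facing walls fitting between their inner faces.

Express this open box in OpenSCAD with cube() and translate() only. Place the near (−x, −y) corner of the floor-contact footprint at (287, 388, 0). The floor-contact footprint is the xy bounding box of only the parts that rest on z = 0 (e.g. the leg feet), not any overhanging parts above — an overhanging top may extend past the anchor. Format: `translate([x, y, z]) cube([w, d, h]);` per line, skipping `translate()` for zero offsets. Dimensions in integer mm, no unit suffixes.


translate([287, 388, 0]) cube([398, 413, 25]);
translate([287, 388, 25]) cube([398, 25, 258]);
translate([287, 776, 25]) cube([398, 25, 258]);
translate([287, 413, 25]) cube([25, 363, 258]);
translate([660, 413, 25]) cube([25, 363, 258]);


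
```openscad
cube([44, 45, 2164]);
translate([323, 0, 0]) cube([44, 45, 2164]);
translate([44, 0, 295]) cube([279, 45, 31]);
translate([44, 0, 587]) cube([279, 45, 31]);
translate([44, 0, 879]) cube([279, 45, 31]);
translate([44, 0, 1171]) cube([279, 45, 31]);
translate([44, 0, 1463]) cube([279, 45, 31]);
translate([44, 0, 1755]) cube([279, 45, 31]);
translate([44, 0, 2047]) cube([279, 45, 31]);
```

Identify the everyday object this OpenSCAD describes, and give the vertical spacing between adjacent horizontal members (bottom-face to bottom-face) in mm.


A ladder. The rung spacing is 292 mm.

Two tall 44×45 posts with 7 short bars between them — a ladder. Adjacent rungs sit at z = 295 and z = 587, so the spacing is 587 − 295 = 292 mm.
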